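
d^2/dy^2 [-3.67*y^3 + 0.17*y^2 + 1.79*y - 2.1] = 0.34 - 22.02*y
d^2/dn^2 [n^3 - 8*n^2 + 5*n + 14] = 6*n - 16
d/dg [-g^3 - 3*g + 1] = -3*g^2 - 3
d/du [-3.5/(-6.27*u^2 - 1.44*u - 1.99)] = (-43.89*u - 5.04)/(6.27*u^2 + 1.44*u + 1.99)^2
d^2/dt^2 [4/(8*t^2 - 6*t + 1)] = 32*(-16*t^2 + 12*t + (8*t - 3)^2 - 2)/(8*t^2 - 6*t + 1)^3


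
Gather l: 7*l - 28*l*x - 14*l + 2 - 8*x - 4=l*(-28*x - 7) - 8*x - 2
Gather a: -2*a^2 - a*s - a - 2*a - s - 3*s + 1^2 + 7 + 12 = -2*a^2 + a*(-s - 3) - 4*s + 20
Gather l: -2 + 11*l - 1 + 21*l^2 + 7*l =21*l^2 + 18*l - 3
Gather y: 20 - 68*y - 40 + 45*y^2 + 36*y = 45*y^2 - 32*y - 20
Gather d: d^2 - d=d^2 - d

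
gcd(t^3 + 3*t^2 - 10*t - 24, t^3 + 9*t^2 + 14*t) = t + 2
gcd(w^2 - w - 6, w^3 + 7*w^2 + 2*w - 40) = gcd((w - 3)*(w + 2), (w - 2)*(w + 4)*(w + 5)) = 1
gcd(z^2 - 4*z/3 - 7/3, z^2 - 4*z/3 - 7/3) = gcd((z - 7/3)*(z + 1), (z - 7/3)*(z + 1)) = z^2 - 4*z/3 - 7/3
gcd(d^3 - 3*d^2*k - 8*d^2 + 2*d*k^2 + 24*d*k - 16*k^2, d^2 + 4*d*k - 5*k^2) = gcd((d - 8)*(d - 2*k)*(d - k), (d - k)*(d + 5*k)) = d - k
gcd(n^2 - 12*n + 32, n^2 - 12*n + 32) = n^2 - 12*n + 32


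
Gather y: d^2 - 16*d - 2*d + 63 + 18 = d^2 - 18*d + 81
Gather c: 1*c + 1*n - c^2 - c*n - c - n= -c^2 - c*n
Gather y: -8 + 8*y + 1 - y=7*y - 7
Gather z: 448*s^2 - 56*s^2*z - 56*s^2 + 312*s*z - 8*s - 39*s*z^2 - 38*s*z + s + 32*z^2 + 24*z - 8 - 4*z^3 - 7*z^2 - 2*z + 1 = 392*s^2 - 7*s - 4*z^3 + z^2*(25 - 39*s) + z*(-56*s^2 + 274*s + 22) - 7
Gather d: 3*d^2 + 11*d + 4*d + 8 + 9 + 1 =3*d^2 + 15*d + 18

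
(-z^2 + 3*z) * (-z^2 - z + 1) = z^4 - 2*z^3 - 4*z^2 + 3*z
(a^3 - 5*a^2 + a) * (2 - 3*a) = -3*a^4 + 17*a^3 - 13*a^2 + 2*a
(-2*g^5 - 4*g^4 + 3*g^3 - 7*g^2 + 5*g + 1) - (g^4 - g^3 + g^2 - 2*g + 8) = -2*g^5 - 5*g^4 + 4*g^3 - 8*g^2 + 7*g - 7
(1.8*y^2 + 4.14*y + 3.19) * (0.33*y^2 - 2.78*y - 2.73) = 0.594*y^4 - 3.6378*y^3 - 15.3705*y^2 - 20.1704*y - 8.7087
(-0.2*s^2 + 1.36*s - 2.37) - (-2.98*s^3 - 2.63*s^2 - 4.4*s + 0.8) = 2.98*s^3 + 2.43*s^2 + 5.76*s - 3.17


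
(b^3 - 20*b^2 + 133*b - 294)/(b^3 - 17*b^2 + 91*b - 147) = (b - 6)/(b - 3)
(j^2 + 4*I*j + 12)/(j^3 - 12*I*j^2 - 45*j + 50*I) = (j + 6*I)/(j^2 - 10*I*j - 25)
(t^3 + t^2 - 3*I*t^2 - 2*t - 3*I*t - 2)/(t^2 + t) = t - 3*I - 2/t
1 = 1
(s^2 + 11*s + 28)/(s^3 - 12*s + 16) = (s + 7)/(s^2 - 4*s + 4)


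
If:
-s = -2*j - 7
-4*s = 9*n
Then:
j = s/2 - 7/2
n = -4*s/9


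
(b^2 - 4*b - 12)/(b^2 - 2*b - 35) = (-b^2 + 4*b + 12)/(-b^2 + 2*b + 35)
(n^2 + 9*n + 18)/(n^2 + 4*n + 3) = (n + 6)/(n + 1)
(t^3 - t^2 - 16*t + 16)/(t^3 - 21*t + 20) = (t + 4)/(t + 5)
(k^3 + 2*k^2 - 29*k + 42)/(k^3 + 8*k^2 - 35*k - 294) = (k^2 - 5*k + 6)/(k^2 + k - 42)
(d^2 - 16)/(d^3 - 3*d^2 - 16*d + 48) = 1/(d - 3)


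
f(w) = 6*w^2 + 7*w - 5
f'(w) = 12*w + 7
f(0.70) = 2.84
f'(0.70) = 15.40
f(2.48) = 49.26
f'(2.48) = 36.76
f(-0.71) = -6.95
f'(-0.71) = -1.52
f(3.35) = 85.78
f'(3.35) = 47.20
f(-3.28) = 36.59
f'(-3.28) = -32.36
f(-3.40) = 40.56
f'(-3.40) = -33.80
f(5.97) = 250.64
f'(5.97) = 78.64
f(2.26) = 41.47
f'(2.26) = 34.12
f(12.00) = 943.00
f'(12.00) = 151.00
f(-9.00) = 418.00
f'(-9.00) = -101.00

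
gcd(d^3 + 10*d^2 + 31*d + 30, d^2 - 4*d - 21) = d + 3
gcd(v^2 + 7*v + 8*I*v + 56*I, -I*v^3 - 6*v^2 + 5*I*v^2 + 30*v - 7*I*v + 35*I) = 1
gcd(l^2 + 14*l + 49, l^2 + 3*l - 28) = l + 7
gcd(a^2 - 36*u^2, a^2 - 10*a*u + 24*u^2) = -a + 6*u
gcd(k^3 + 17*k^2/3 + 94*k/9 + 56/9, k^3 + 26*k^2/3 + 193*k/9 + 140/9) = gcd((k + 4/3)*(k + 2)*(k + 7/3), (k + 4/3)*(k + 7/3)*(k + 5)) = k^2 + 11*k/3 + 28/9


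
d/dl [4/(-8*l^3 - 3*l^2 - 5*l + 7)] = 4*(24*l^2 + 6*l + 5)/(8*l^3 + 3*l^2 + 5*l - 7)^2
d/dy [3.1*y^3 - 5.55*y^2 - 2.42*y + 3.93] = 9.3*y^2 - 11.1*y - 2.42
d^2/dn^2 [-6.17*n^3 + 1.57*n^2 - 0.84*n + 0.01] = 3.14 - 37.02*n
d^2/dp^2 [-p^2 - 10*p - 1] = -2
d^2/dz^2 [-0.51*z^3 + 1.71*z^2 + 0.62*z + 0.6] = 3.42 - 3.06*z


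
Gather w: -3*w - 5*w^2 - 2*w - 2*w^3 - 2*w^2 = -2*w^3 - 7*w^2 - 5*w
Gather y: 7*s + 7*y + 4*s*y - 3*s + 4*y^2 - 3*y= 4*s + 4*y^2 + y*(4*s + 4)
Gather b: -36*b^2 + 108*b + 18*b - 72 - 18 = -36*b^2 + 126*b - 90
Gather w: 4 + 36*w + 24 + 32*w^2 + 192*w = 32*w^2 + 228*w + 28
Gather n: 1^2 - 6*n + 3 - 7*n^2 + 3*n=-7*n^2 - 3*n + 4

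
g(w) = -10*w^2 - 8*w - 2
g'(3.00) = -68.00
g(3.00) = -116.00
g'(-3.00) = 52.00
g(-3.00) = -68.00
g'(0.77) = -23.40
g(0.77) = -14.09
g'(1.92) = -46.40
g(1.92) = -54.22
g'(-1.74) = 26.80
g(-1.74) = -18.36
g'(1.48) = -37.60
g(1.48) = -35.74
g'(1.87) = -45.40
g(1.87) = -51.93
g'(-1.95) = 31.00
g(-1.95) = -24.42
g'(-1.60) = 24.00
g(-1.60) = -14.80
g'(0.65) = -21.00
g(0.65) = -11.42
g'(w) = -20*w - 8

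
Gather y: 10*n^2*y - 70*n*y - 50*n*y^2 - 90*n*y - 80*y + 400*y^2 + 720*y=y^2*(400 - 50*n) + y*(10*n^2 - 160*n + 640)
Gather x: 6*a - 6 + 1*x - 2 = 6*a + x - 8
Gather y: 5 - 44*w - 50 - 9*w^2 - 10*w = -9*w^2 - 54*w - 45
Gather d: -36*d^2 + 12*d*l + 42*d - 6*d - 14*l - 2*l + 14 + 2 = -36*d^2 + d*(12*l + 36) - 16*l + 16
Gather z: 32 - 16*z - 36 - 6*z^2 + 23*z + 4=-6*z^2 + 7*z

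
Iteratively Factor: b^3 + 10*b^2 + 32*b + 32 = (b + 4)*(b^2 + 6*b + 8) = (b + 2)*(b + 4)*(b + 4)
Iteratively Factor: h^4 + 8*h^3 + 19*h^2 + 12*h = (h)*(h^3 + 8*h^2 + 19*h + 12) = h*(h + 4)*(h^2 + 4*h + 3) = h*(h + 1)*(h + 4)*(h + 3)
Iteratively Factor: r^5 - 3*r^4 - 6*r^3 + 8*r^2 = (r - 1)*(r^4 - 2*r^3 - 8*r^2) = (r - 4)*(r - 1)*(r^3 + 2*r^2) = r*(r - 4)*(r - 1)*(r^2 + 2*r) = r^2*(r - 4)*(r - 1)*(r + 2)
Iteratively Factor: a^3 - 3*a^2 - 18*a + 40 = (a - 2)*(a^2 - a - 20) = (a - 2)*(a + 4)*(a - 5)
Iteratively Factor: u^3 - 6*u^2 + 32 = (u - 4)*(u^2 - 2*u - 8) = (u - 4)^2*(u + 2)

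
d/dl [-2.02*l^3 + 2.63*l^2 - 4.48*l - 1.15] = -6.06*l^2 + 5.26*l - 4.48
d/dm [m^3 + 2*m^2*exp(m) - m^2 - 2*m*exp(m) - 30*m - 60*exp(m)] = 2*m^2*exp(m) + 3*m^2 + 2*m*exp(m) - 2*m - 62*exp(m) - 30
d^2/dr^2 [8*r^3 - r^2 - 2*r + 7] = 48*r - 2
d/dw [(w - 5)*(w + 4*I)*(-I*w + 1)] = -3*I*w^2 + 10*w*(1 + I) - 25 + 4*I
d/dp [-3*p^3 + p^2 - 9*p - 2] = -9*p^2 + 2*p - 9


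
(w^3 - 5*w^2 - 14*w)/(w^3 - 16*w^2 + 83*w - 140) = w*(w + 2)/(w^2 - 9*w + 20)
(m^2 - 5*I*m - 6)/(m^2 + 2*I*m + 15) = (m - 2*I)/(m + 5*I)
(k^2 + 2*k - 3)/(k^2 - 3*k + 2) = (k + 3)/(k - 2)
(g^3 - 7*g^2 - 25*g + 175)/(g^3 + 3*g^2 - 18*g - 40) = (g^2 - 12*g + 35)/(g^2 - 2*g - 8)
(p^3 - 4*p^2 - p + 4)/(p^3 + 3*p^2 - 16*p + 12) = (p^2 - 3*p - 4)/(p^2 + 4*p - 12)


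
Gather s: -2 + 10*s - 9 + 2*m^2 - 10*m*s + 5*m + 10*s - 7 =2*m^2 + 5*m + s*(20 - 10*m) - 18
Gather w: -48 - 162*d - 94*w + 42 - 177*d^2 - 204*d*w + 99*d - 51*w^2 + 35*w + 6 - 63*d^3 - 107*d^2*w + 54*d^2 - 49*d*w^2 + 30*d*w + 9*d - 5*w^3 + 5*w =-63*d^3 - 123*d^2 - 54*d - 5*w^3 + w^2*(-49*d - 51) + w*(-107*d^2 - 174*d - 54)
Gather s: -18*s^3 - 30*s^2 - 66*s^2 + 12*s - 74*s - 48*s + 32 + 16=-18*s^3 - 96*s^2 - 110*s + 48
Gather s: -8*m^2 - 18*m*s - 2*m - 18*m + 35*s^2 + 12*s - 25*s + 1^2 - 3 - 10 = -8*m^2 - 20*m + 35*s^2 + s*(-18*m - 13) - 12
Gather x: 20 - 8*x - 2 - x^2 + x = -x^2 - 7*x + 18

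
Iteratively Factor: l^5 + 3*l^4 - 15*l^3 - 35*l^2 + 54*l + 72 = (l + 3)*(l^4 - 15*l^2 + 10*l + 24) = (l - 3)*(l + 3)*(l^3 + 3*l^2 - 6*l - 8) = (l - 3)*(l - 2)*(l + 3)*(l^2 + 5*l + 4) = (l - 3)*(l - 2)*(l + 3)*(l + 4)*(l + 1)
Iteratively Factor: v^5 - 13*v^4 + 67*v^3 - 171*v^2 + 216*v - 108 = (v - 3)*(v^4 - 10*v^3 + 37*v^2 - 60*v + 36) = (v - 3)^2*(v^3 - 7*v^2 + 16*v - 12) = (v - 3)^2*(v - 2)*(v^2 - 5*v + 6) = (v - 3)^3*(v - 2)*(v - 2)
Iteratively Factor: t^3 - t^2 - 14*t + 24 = (t + 4)*(t^2 - 5*t + 6) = (t - 3)*(t + 4)*(t - 2)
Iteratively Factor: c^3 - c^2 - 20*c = (c - 5)*(c^2 + 4*c) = c*(c - 5)*(c + 4)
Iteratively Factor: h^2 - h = (h)*(h - 1)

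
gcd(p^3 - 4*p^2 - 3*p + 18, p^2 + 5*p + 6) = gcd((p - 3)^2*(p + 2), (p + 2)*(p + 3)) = p + 2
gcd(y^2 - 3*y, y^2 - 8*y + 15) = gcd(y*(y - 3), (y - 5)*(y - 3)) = y - 3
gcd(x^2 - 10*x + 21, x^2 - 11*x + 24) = x - 3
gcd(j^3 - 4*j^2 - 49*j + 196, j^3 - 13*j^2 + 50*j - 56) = j^2 - 11*j + 28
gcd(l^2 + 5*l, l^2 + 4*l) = l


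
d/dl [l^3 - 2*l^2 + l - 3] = 3*l^2 - 4*l + 1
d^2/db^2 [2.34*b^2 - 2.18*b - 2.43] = 4.68000000000000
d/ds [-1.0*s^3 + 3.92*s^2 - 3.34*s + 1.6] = -3.0*s^2 + 7.84*s - 3.34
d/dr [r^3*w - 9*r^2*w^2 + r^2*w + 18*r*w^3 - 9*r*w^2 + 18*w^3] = w*(3*r^2 - 18*r*w + 2*r + 18*w^2 - 9*w)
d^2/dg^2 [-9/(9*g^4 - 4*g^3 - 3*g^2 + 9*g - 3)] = 54*((18*g^2 - 4*g - 1)*(-9*g^4 + 4*g^3 + 3*g^2 - 9*g + 3) + 3*(12*g^3 - 4*g^2 - 2*g + 3)^2)/(-9*g^4 + 4*g^3 + 3*g^2 - 9*g + 3)^3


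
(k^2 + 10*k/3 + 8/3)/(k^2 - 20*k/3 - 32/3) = (k + 2)/(k - 8)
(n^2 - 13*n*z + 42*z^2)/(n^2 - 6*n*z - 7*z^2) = (n - 6*z)/(n + z)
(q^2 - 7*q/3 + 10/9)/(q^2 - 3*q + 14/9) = (3*q - 5)/(3*q - 7)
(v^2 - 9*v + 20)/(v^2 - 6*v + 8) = (v - 5)/(v - 2)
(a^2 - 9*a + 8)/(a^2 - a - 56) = (a - 1)/(a + 7)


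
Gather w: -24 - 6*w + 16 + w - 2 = -5*w - 10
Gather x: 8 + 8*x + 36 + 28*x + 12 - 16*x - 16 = 20*x + 40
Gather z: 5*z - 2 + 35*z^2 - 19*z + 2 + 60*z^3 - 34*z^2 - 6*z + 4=60*z^3 + z^2 - 20*z + 4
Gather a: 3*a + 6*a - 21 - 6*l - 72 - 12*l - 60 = 9*a - 18*l - 153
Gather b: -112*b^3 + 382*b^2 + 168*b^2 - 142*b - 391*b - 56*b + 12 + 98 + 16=-112*b^3 + 550*b^2 - 589*b + 126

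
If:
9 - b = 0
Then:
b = 9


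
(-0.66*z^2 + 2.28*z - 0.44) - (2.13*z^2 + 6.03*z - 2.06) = -2.79*z^2 - 3.75*z + 1.62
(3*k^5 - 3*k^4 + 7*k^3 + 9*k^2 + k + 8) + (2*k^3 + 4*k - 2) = 3*k^5 - 3*k^4 + 9*k^3 + 9*k^2 + 5*k + 6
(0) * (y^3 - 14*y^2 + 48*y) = 0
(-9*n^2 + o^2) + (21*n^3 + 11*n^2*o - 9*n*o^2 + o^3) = 21*n^3 + 11*n^2*o - 9*n^2 - 9*n*o^2 + o^3 + o^2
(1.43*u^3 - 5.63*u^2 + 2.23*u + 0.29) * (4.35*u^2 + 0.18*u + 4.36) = 6.2205*u^5 - 24.2331*u^4 + 14.9219*u^3 - 22.8839*u^2 + 9.775*u + 1.2644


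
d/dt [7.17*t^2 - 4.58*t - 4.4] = 14.34*t - 4.58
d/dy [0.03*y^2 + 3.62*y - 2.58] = 0.06*y + 3.62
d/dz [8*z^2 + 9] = 16*z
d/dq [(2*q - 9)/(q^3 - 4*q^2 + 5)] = (2*q^3 - 8*q^2 - q*(2*q - 9)*(3*q - 8) + 10)/(q^3 - 4*q^2 + 5)^2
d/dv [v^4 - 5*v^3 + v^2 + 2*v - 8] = 4*v^3 - 15*v^2 + 2*v + 2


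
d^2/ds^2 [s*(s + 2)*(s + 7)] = 6*s + 18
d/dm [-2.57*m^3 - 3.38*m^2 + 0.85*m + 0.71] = -7.71*m^2 - 6.76*m + 0.85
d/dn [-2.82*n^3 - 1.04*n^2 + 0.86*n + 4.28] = -8.46*n^2 - 2.08*n + 0.86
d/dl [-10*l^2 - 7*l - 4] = -20*l - 7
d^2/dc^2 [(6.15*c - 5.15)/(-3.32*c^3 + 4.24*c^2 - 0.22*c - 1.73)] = (-406.72656*c^5 + 1200.61824*c^4 - 1372.06888*c^3 + 1001.95488*c^2 - 476.96964*c + 80.73246)/(36.594368*c^9 - 140.204928*c^8 + 186.33168*c^7 - 37.600144*c^6 - 133.769904*c^5 + 100.269648*c^4 + 20.137468*c^3 - 37.818492*c^2 + 1.975314*c + 5.177717)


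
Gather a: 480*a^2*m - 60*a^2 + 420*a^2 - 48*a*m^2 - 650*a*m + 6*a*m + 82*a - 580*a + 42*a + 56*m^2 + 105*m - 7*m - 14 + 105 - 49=a^2*(480*m + 360) + a*(-48*m^2 - 644*m - 456) + 56*m^2 + 98*m + 42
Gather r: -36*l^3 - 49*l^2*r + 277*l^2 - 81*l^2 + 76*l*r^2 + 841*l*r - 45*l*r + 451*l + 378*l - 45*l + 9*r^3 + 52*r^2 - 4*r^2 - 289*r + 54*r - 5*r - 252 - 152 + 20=-36*l^3 + 196*l^2 + 784*l + 9*r^3 + r^2*(76*l + 48) + r*(-49*l^2 + 796*l - 240) - 384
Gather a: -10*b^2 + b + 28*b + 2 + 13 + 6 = -10*b^2 + 29*b + 21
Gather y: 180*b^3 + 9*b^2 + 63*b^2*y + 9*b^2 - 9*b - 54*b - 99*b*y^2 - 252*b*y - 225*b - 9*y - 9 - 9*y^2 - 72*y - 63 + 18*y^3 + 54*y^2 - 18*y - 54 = 180*b^3 + 18*b^2 - 288*b + 18*y^3 + y^2*(45 - 99*b) + y*(63*b^2 - 252*b - 99) - 126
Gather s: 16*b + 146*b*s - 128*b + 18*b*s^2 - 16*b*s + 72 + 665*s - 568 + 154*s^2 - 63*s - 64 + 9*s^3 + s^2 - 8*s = -112*b + 9*s^3 + s^2*(18*b + 155) + s*(130*b + 594) - 560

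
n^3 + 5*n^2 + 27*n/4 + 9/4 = (n + 1/2)*(n + 3/2)*(n + 3)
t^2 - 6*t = t*(t - 6)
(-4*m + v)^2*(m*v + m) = 16*m^3*v + 16*m^3 - 8*m^2*v^2 - 8*m^2*v + m*v^3 + m*v^2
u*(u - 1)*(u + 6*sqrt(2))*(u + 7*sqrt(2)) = u^4 - u^3 + 13*sqrt(2)*u^3 - 13*sqrt(2)*u^2 + 84*u^2 - 84*u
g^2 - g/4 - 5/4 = (g - 5/4)*(g + 1)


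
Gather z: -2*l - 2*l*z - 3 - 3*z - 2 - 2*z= -2*l + z*(-2*l - 5) - 5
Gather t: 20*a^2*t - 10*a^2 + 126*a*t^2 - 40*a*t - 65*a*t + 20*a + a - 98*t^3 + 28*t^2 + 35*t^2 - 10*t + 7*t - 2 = -10*a^2 + 21*a - 98*t^3 + t^2*(126*a + 63) + t*(20*a^2 - 105*a - 3) - 2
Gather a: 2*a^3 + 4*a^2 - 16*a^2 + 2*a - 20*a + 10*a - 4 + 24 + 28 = 2*a^3 - 12*a^2 - 8*a + 48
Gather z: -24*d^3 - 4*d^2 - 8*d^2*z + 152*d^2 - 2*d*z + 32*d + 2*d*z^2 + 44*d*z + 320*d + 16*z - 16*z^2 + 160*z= -24*d^3 + 148*d^2 + 352*d + z^2*(2*d - 16) + z*(-8*d^2 + 42*d + 176)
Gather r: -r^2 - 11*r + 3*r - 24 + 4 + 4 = -r^2 - 8*r - 16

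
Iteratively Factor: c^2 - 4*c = (c)*(c - 4)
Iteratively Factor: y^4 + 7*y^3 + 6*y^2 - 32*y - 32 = (y + 4)*(y^3 + 3*y^2 - 6*y - 8) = (y - 2)*(y + 4)*(y^2 + 5*y + 4) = (y - 2)*(y + 4)^2*(y + 1)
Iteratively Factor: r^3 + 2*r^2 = (r)*(r^2 + 2*r) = r*(r + 2)*(r)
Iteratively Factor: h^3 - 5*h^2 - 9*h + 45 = (h + 3)*(h^2 - 8*h + 15) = (h - 3)*(h + 3)*(h - 5)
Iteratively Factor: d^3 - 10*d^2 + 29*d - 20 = (d - 1)*(d^2 - 9*d + 20) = (d - 4)*(d - 1)*(d - 5)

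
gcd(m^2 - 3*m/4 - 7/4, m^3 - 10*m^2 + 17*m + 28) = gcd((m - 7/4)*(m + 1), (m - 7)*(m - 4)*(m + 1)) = m + 1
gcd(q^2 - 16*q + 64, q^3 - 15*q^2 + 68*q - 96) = q - 8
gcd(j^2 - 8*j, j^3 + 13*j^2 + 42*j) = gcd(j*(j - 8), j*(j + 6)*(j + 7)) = j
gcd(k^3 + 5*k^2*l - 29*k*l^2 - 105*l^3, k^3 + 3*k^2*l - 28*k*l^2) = k + 7*l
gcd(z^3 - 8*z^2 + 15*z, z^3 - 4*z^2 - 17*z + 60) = z^2 - 8*z + 15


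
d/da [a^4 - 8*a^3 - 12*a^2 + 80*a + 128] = 4*a^3 - 24*a^2 - 24*a + 80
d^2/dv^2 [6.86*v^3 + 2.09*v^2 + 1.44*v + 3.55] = 41.16*v + 4.18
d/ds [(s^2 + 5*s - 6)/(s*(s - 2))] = (-7*s^2 + 12*s - 12)/(s^2*(s^2 - 4*s + 4))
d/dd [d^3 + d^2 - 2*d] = 3*d^2 + 2*d - 2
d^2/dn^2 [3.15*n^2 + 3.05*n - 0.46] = 6.30000000000000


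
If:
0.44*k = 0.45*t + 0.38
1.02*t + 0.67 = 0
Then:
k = 0.19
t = -0.66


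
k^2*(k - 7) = k^3 - 7*k^2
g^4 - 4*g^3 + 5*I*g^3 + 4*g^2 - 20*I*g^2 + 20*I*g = g*(g - 2)^2*(g + 5*I)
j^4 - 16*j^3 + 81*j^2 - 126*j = j*(j - 7)*(j - 6)*(j - 3)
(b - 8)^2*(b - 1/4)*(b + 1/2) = b^4 - 63*b^3/4 + 479*b^2/8 + 18*b - 8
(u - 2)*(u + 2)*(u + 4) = u^3 + 4*u^2 - 4*u - 16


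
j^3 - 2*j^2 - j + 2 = (j - 2)*(j - 1)*(j + 1)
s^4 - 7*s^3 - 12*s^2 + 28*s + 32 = (s - 8)*(s - 2)*(s + 1)*(s + 2)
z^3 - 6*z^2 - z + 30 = (z - 5)*(z - 3)*(z + 2)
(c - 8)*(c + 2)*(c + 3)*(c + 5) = c^4 + 2*c^3 - 49*c^2 - 218*c - 240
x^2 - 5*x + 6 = (x - 3)*(x - 2)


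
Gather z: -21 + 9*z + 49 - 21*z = 28 - 12*z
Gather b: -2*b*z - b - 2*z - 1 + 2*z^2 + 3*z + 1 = b*(-2*z - 1) + 2*z^2 + z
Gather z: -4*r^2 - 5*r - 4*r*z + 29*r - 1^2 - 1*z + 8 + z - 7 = -4*r^2 - 4*r*z + 24*r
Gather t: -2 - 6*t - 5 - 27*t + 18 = 11 - 33*t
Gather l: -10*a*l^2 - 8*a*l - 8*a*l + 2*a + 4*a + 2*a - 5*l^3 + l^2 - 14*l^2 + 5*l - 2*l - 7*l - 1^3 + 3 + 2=8*a - 5*l^3 + l^2*(-10*a - 13) + l*(-16*a - 4) + 4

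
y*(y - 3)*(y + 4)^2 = y^4 + 5*y^3 - 8*y^2 - 48*y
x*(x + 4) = x^2 + 4*x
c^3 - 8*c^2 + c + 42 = (c - 7)*(c - 3)*(c + 2)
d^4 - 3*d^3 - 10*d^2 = d^2*(d - 5)*(d + 2)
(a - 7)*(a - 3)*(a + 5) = a^3 - 5*a^2 - 29*a + 105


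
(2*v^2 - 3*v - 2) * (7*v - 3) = 14*v^3 - 27*v^2 - 5*v + 6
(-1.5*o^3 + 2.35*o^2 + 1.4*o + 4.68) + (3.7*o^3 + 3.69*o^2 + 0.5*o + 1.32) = 2.2*o^3 + 6.04*o^2 + 1.9*o + 6.0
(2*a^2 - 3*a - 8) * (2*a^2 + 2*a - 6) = 4*a^4 - 2*a^3 - 34*a^2 + 2*a + 48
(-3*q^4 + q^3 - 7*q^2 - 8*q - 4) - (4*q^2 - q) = -3*q^4 + q^3 - 11*q^2 - 7*q - 4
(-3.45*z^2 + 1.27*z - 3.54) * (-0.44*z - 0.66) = 1.518*z^3 + 1.7182*z^2 + 0.7194*z + 2.3364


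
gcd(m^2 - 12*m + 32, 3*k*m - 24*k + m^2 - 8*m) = m - 8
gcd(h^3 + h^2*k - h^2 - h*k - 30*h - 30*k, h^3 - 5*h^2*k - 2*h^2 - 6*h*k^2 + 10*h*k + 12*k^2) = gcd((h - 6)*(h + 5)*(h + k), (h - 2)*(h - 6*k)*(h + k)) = h + k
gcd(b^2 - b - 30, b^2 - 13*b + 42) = b - 6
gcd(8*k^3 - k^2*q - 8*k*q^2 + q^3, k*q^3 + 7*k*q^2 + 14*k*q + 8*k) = 1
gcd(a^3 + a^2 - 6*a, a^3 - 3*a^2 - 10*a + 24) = a^2 + a - 6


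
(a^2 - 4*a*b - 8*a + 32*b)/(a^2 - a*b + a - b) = (a^2 - 4*a*b - 8*a + 32*b)/(a^2 - a*b + a - b)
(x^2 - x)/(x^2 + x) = (x - 1)/(x + 1)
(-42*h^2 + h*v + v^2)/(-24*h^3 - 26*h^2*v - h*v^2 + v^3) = (7*h + v)/(4*h^2 + 5*h*v + v^2)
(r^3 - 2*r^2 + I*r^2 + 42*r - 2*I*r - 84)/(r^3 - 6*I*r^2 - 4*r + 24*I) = (r + 7*I)/(r + 2)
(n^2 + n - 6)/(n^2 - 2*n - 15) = (n - 2)/(n - 5)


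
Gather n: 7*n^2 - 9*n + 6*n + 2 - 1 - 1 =7*n^2 - 3*n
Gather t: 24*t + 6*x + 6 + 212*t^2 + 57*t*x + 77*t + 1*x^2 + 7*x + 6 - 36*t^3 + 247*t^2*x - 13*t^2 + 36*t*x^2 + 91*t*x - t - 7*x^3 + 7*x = -36*t^3 + t^2*(247*x + 199) + t*(36*x^2 + 148*x + 100) - 7*x^3 + x^2 + 20*x + 12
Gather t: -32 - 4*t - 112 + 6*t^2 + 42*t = 6*t^2 + 38*t - 144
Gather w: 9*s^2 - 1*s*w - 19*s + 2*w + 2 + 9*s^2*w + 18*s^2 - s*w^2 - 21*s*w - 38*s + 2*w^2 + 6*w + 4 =27*s^2 - 57*s + w^2*(2 - s) + w*(9*s^2 - 22*s + 8) + 6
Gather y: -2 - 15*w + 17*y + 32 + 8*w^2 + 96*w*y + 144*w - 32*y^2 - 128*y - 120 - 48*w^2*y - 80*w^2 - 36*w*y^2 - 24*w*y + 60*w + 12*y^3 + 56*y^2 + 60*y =-72*w^2 + 189*w + 12*y^3 + y^2*(24 - 36*w) + y*(-48*w^2 + 72*w - 51) - 90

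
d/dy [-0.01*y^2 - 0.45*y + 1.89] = -0.02*y - 0.45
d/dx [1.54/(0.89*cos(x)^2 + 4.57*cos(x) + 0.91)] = (2.7412*cos(x) + 7.0378)*sin(x)/(0.89*cos(x)^2 + 4.57*cos(x) + 0.91)^2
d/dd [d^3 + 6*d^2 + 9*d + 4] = 3*d^2 + 12*d + 9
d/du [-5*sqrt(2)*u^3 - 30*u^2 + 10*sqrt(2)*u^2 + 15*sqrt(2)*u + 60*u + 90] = -15*sqrt(2)*u^2 - 60*u + 20*sqrt(2)*u + 15*sqrt(2) + 60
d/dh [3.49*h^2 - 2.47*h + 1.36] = 6.98*h - 2.47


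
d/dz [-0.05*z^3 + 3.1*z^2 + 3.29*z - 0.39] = -0.15*z^2 + 6.2*z + 3.29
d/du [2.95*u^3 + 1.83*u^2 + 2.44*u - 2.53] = 8.85*u^2 + 3.66*u + 2.44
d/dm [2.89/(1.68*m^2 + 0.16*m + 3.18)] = (-9.7104*m - 0.4624)/(1.68*m^2 + 0.16*m + 3.18)^2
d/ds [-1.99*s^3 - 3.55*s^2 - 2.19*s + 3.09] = -5.97*s^2 - 7.1*s - 2.19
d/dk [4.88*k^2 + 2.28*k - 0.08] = 9.76*k + 2.28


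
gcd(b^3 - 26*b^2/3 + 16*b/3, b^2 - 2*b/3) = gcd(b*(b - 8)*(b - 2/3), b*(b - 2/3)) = b^2 - 2*b/3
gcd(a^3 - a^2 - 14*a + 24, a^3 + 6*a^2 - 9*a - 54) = a - 3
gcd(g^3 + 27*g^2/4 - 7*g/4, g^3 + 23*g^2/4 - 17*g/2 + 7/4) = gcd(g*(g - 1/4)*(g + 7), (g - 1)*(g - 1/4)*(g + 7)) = g^2 + 27*g/4 - 7/4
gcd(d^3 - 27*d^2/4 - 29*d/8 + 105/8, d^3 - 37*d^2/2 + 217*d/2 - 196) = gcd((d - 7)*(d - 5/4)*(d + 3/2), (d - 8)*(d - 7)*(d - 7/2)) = d - 7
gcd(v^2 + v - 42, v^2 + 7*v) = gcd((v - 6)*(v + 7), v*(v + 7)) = v + 7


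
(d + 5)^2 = d^2 + 10*d + 25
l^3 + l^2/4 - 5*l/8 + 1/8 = (l - 1/2)*(l - 1/4)*(l + 1)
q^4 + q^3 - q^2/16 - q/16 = q*(q - 1/4)*(q + 1/4)*(q + 1)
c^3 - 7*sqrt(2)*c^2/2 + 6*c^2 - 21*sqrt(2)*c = c*(c + 6)*(c - 7*sqrt(2)/2)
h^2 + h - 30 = (h - 5)*(h + 6)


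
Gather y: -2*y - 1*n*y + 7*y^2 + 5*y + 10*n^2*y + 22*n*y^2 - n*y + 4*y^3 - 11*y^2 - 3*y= 4*y^3 + y^2*(22*n - 4) + y*(10*n^2 - 2*n)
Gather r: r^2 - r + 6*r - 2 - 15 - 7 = r^2 + 5*r - 24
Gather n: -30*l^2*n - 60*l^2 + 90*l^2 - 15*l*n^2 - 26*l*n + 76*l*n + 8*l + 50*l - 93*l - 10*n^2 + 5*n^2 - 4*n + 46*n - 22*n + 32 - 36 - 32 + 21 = 30*l^2 - 35*l + n^2*(-15*l - 5) + n*(-30*l^2 + 50*l + 20) - 15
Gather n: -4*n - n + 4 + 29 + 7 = 40 - 5*n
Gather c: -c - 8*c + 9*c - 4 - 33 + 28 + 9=0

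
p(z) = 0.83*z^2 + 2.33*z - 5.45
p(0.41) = -4.36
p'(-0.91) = 0.82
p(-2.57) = -5.96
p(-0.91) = -6.88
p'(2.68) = 6.78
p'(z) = 1.66*z + 2.33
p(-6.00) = 10.45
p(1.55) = 0.16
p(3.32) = 11.43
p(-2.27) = -6.46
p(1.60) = 0.40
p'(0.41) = 3.01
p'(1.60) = 4.99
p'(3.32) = 7.84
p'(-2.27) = -1.44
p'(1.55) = 4.90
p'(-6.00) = -7.63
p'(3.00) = 7.31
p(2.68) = 6.76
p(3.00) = 9.01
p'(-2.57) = -1.94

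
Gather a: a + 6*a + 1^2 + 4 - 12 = 7*a - 7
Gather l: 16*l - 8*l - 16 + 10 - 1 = 8*l - 7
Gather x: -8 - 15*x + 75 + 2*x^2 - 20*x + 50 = 2*x^2 - 35*x + 117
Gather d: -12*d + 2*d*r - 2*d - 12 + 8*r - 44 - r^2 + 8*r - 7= d*(2*r - 14) - r^2 + 16*r - 63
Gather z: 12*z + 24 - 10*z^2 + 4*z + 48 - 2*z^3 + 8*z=-2*z^3 - 10*z^2 + 24*z + 72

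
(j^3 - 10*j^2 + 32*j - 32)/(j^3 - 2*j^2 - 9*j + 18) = (j^2 - 8*j + 16)/(j^2 - 9)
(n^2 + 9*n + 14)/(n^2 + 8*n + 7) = (n + 2)/(n + 1)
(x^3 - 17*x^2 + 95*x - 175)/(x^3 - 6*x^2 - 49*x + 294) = (x^2 - 10*x + 25)/(x^2 + x - 42)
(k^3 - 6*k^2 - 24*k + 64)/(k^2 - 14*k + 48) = (k^2 + 2*k - 8)/(k - 6)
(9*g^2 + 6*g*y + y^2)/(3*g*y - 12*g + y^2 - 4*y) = (3*g + y)/(y - 4)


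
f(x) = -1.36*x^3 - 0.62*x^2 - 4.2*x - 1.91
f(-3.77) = 77.98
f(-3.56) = 66.54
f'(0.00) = -4.20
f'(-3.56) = -51.49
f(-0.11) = -1.45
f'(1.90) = -21.28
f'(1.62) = -16.92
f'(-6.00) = -143.64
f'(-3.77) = -57.51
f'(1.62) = -16.92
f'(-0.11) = -4.11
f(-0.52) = 0.30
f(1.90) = -21.46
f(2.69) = -44.17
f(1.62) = -16.12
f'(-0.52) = -4.66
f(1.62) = -16.12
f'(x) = -4.08*x^2 - 1.24*x - 4.2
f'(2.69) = -37.06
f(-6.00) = 294.73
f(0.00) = -1.91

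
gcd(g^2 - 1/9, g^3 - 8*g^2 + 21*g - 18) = 1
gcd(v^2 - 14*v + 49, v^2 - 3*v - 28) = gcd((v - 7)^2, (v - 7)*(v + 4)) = v - 7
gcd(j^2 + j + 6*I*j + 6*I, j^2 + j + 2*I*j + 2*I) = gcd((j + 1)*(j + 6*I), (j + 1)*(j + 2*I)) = j + 1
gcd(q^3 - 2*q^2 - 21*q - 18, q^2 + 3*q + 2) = q + 1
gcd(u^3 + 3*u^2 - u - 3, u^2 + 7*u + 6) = u + 1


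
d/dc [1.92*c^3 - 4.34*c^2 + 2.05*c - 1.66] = 5.76*c^2 - 8.68*c + 2.05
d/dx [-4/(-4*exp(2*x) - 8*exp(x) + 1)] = -32*(exp(x) + 1)*exp(x)/(4*exp(2*x) + 8*exp(x) - 1)^2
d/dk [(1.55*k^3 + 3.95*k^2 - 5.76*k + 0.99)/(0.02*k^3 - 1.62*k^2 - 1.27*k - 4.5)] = (1.38777878078145e-17*k^5 - 2.59*k^4 - 3.7066*k^3 - 35.3321*k^2 - 32.3424*k + 27.1773)/(0.0004*k^6 - 0.0648*k^5 + 2.5736*k^4 + 3.9348*k^3 + 16.1929*k^2 + 11.43*k + 20.25)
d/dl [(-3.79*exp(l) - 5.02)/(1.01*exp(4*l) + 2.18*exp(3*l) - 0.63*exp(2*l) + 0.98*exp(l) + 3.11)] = (11.4837*exp(4*l) + 36.8052*exp(3*l) + 30.4431*exp(2*l) - 6.3252*exp(l) - 6.8673)*exp(l)/(1.0201*exp(8*l) + 4.4036*exp(7*l) + 3.4798*exp(6*l) - 0.7672*exp(5*l) + 10.9519*exp(4*l) + 12.3248*exp(3*l) - 2.9582*exp(2*l) + 6.0956*exp(l) + 9.6721)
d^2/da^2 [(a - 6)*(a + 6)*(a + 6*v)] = 6*a + 12*v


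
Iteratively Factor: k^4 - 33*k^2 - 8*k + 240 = (k + 4)*(k^3 - 4*k^2 - 17*k + 60) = (k + 4)^2*(k^2 - 8*k + 15) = (k - 3)*(k + 4)^2*(k - 5)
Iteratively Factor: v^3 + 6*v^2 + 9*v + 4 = (v + 1)*(v^2 + 5*v + 4) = (v + 1)*(v + 4)*(v + 1)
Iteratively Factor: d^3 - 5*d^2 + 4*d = (d - 4)*(d^2 - d) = (d - 4)*(d - 1)*(d)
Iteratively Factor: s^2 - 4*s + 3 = (s - 1)*(s - 3)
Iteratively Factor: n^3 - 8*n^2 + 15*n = (n - 3)*(n^2 - 5*n) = (n - 5)*(n - 3)*(n)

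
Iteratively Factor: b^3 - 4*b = (b - 2)*(b^2 + 2*b) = b*(b - 2)*(b + 2)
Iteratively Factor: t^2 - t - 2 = (t - 2)*(t + 1)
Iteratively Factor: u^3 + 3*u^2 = (u + 3)*(u^2) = u*(u + 3)*(u)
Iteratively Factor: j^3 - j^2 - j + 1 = (j - 1)*(j^2 - 1) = (j - 1)*(j + 1)*(j - 1)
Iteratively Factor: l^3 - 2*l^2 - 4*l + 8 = (l + 2)*(l^2 - 4*l + 4) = (l - 2)*(l + 2)*(l - 2)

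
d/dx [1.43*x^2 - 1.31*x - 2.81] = 2.86*x - 1.31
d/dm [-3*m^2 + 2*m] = 2 - 6*m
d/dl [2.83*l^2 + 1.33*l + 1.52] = 5.66*l + 1.33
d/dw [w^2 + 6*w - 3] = 2*w + 6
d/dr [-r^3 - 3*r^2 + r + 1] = -3*r^2 - 6*r + 1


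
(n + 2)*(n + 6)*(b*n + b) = b*n^3 + 9*b*n^2 + 20*b*n + 12*b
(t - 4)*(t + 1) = t^2 - 3*t - 4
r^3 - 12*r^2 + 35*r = r*(r - 7)*(r - 5)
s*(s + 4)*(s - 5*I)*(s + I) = s^4 + 4*s^3 - 4*I*s^3 + 5*s^2 - 16*I*s^2 + 20*s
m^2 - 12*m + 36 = (m - 6)^2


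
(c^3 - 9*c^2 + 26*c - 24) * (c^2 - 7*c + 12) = c^5 - 16*c^4 + 101*c^3 - 314*c^2 + 480*c - 288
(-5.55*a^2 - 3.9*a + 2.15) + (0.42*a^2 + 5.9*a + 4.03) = -5.13*a^2 + 2.0*a + 6.18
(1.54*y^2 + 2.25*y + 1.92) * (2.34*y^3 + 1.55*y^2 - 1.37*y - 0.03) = 3.6036*y^5 + 7.652*y^4 + 5.8705*y^3 - 0.1527*y^2 - 2.6979*y - 0.0576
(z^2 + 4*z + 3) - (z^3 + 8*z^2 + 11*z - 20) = -z^3 - 7*z^2 - 7*z + 23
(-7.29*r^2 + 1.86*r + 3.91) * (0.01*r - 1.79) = -0.0729*r^3 + 13.0677*r^2 - 3.2903*r - 6.9989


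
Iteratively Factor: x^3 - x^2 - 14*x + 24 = (x - 3)*(x^2 + 2*x - 8) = (x - 3)*(x + 4)*(x - 2)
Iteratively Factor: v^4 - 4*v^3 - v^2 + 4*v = (v)*(v^3 - 4*v^2 - v + 4) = v*(v + 1)*(v^2 - 5*v + 4) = v*(v - 4)*(v + 1)*(v - 1)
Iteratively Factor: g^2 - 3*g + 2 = (g - 1)*(g - 2)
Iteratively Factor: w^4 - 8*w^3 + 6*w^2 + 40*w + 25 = (w + 1)*(w^3 - 9*w^2 + 15*w + 25) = (w - 5)*(w + 1)*(w^2 - 4*w - 5) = (w - 5)*(w + 1)^2*(w - 5)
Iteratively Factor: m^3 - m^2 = (m)*(m^2 - m) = m^2*(m - 1)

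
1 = 1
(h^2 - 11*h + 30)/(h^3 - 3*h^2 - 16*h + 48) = (h^2 - 11*h + 30)/(h^3 - 3*h^2 - 16*h + 48)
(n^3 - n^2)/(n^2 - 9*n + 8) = n^2/(n - 8)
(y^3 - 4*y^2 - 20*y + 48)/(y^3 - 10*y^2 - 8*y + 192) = (y - 2)/(y - 8)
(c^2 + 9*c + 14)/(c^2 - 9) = (c^2 + 9*c + 14)/(c^2 - 9)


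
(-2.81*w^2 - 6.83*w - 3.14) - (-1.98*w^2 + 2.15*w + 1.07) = -0.83*w^2 - 8.98*w - 4.21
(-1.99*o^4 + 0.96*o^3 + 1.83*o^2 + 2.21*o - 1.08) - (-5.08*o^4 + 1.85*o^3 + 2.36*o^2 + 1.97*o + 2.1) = 3.09*o^4 - 0.89*o^3 - 0.53*o^2 + 0.24*o - 3.18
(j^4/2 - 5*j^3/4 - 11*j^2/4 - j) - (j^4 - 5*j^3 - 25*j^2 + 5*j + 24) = -j^4/2 + 15*j^3/4 + 89*j^2/4 - 6*j - 24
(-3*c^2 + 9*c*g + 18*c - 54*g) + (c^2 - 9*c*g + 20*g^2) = -2*c^2 + 18*c + 20*g^2 - 54*g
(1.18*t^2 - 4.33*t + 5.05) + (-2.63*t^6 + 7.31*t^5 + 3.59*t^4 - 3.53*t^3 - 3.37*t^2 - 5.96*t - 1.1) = -2.63*t^6 + 7.31*t^5 + 3.59*t^4 - 3.53*t^3 - 2.19*t^2 - 10.29*t + 3.95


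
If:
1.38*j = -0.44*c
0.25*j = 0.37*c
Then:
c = 0.00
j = 0.00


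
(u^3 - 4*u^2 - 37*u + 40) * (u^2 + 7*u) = u^5 + 3*u^4 - 65*u^3 - 219*u^2 + 280*u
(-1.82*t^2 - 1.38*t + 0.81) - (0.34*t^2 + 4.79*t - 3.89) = -2.16*t^2 - 6.17*t + 4.7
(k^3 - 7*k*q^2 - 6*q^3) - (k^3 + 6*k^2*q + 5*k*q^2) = -6*k^2*q - 12*k*q^2 - 6*q^3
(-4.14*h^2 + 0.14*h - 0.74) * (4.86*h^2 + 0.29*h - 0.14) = -20.1204*h^4 - 0.5202*h^3 - 2.9762*h^2 - 0.2342*h + 0.1036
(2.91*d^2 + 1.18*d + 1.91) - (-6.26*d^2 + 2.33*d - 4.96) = 9.17*d^2 - 1.15*d + 6.87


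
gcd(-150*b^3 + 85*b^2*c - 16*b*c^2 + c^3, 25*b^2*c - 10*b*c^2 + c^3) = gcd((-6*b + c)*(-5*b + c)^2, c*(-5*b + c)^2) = 25*b^2 - 10*b*c + c^2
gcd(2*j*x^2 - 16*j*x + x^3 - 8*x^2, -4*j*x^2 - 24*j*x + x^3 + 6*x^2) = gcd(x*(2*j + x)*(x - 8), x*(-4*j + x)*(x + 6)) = x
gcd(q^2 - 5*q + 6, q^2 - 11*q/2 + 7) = q - 2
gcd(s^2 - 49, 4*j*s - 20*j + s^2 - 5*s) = 1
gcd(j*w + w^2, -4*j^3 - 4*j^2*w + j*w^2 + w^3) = j + w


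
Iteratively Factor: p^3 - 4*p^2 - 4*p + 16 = (p + 2)*(p^2 - 6*p + 8) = (p - 2)*(p + 2)*(p - 4)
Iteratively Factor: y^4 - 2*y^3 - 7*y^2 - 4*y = (y - 4)*(y^3 + 2*y^2 + y) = (y - 4)*(y + 1)*(y^2 + y) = y*(y - 4)*(y + 1)*(y + 1)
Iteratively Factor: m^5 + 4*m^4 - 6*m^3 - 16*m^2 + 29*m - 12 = (m - 1)*(m^4 + 5*m^3 - m^2 - 17*m + 12) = (m - 1)*(m + 3)*(m^3 + 2*m^2 - 7*m + 4) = (m - 1)*(m + 3)*(m + 4)*(m^2 - 2*m + 1) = (m - 1)^2*(m + 3)*(m + 4)*(m - 1)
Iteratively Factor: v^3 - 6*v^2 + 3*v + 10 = (v - 5)*(v^2 - v - 2) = (v - 5)*(v + 1)*(v - 2)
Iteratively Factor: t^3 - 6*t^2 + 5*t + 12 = (t - 3)*(t^2 - 3*t - 4) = (t - 3)*(t + 1)*(t - 4)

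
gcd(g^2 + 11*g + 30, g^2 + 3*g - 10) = g + 5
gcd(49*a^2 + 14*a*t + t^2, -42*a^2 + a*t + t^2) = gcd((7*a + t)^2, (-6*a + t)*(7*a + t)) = 7*a + t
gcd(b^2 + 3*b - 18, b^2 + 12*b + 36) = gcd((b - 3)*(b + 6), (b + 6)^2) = b + 6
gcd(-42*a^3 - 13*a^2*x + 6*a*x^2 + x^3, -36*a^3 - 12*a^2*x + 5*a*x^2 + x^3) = -6*a^2 - a*x + x^2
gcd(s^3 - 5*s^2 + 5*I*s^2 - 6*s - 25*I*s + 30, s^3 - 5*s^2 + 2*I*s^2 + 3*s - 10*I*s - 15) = s^2 + s*(-5 + 3*I) - 15*I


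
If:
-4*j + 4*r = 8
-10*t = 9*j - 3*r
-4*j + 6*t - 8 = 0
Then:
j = -11/19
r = 27/19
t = 18/19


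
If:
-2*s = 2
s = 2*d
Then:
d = -1/2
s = -1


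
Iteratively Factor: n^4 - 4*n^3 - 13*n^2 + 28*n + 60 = (n + 2)*(n^3 - 6*n^2 - n + 30) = (n - 3)*(n + 2)*(n^2 - 3*n - 10) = (n - 3)*(n + 2)^2*(n - 5)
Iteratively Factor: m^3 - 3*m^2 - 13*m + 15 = (m + 3)*(m^2 - 6*m + 5) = (m - 1)*(m + 3)*(m - 5)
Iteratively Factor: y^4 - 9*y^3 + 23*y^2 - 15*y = (y - 5)*(y^3 - 4*y^2 + 3*y) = (y - 5)*(y - 3)*(y^2 - y) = (y - 5)*(y - 3)*(y - 1)*(y)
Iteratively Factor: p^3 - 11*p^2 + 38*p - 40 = (p - 2)*(p^2 - 9*p + 20) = (p - 5)*(p - 2)*(p - 4)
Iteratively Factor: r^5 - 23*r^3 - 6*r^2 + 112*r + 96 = (r - 4)*(r^4 + 4*r^3 - 7*r^2 - 34*r - 24) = (r - 4)*(r - 3)*(r^3 + 7*r^2 + 14*r + 8) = (r - 4)*(r - 3)*(r + 4)*(r^2 + 3*r + 2) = (r - 4)*(r - 3)*(r + 2)*(r + 4)*(r + 1)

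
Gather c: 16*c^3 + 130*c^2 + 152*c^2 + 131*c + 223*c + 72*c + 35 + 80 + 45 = 16*c^3 + 282*c^2 + 426*c + 160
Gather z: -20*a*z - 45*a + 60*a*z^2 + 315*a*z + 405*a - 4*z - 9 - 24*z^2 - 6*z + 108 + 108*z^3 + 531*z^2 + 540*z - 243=360*a + 108*z^3 + z^2*(60*a + 507) + z*(295*a + 530) - 144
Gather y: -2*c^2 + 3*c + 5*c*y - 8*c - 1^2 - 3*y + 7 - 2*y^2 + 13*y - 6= -2*c^2 - 5*c - 2*y^2 + y*(5*c + 10)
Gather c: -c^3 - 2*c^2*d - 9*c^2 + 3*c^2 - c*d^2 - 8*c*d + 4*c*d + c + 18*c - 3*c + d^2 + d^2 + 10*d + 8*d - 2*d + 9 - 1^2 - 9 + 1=-c^3 + c^2*(-2*d - 6) + c*(-d^2 - 4*d + 16) + 2*d^2 + 16*d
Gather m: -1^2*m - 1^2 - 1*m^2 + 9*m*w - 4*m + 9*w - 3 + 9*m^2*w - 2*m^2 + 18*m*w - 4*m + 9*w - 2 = m^2*(9*w - 3) + m*(27*w - 9) + 18*w - 6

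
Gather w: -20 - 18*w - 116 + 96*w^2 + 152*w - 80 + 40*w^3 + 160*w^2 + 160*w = 40*w^3 + 256*w^2 + 294*w - 216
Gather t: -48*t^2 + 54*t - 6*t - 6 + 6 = -48*t^2 + 48*t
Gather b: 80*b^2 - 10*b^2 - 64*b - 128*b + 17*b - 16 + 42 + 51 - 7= 70*b^2 - 175*b + 70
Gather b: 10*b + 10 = 10*b + 10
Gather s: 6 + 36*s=36*s + 6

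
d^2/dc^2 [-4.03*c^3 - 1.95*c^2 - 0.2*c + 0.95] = -24.18*c - 3.9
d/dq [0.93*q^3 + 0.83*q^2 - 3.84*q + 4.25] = 2.79*q^2 + 1.66*q - 3.84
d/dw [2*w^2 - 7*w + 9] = 4*w - 7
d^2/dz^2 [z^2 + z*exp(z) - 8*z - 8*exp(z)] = z*exp(z) - 6*exp(z) + 2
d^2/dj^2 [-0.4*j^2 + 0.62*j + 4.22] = -0.800000000000000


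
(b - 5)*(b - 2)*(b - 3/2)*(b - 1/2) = b^4 - 9*b^3 + 99*b^2/4 - 101*b/4 + 15/2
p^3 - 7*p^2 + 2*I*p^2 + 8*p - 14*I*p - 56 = (p - 7)*(p - 2*I)*(p + 4*I)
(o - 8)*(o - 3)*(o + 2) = o^3 - 9*o^2 + 2*o + 48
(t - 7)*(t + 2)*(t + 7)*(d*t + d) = d*t^4 + 3*d*t^3 - 47*d*t^2 - 147*d*t - 98*d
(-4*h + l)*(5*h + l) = -20*h^2 + h*l + l^2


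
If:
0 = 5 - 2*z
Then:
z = 5/2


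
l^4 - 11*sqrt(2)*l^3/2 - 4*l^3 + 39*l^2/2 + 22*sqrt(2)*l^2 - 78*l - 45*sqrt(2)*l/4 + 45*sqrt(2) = (l - 4)*(l - 5*sqrt(2)/2)*(l - 3*sqrt(2)/2)^2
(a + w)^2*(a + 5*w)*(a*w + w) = a^4*w + 7*a^3*w^2 + a^3*w + 11*a^2*w^3 + 7*a^2*w^2 + 5*a*w^4 + 11*a*w^3 + 5*w^4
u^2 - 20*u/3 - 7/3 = (u - 7)*(u + 1/3)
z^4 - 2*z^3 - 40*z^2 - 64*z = z*(z - 8)*(z + 2)*(z + 4)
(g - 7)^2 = g^2 - 14*g + 49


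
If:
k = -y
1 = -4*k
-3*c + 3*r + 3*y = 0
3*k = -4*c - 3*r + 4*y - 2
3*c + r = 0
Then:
No Solution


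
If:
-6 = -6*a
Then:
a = 1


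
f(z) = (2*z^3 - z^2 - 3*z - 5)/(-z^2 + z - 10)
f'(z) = (2*z - 1)*(2*z^3 - z^2 - 3*z - 5)/(-z^2 + z - 10)^2 + (6*z^2 - 2*z - 3)/(-z^2 + z - 10)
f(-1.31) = 0.56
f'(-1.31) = -0.61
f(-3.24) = 3.11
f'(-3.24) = -1.82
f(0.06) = 0.52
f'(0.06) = 0.36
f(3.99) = -4.29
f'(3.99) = -2.49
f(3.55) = -3.21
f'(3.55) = -2.41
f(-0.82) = 0.38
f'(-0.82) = -0.15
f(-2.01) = 1.20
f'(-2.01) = -1.20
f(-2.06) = 1.26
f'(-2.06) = -1.23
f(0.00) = 0.50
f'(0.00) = 0.35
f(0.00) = 0.50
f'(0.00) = 0.35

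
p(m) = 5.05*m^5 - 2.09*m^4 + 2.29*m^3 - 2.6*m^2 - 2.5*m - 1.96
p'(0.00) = -2.50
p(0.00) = -1.96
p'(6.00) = 31131.86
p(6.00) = 36944.24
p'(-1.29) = 103.51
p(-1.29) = -31.81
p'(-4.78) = 14274.11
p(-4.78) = -13992.35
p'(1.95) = 316.58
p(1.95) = 112.42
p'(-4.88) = 15477.95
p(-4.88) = -15479.35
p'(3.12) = 2186.90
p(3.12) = 1329.45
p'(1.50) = 104.77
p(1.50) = 23.94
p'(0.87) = 7.14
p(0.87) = -3.28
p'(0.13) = -3.07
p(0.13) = -2.32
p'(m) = 25.25*m^4 - 8.36*m^3 + 6.87*m^2 - 5.2*m - 2.5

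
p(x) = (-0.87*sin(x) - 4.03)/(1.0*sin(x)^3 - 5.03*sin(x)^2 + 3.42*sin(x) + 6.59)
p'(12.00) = 2.70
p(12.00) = -1.13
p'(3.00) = -0.05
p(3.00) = -0.60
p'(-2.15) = -174.48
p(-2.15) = 8.66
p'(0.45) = -0.14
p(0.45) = -0.61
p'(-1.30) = 2.74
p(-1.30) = 1.41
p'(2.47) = 0.22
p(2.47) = -0.65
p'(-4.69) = 0.01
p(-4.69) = -0.82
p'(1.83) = 0.15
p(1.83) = -0.80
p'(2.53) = 0.20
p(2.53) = -0.64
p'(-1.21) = 5.40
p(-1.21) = 1.76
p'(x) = (-0.87*sin(x) - 4.03)*(-3.0*sin(x)^2*cos(x) + 10.06*sin(x)*cos(x) - 3.42*cos(x))/(1.0*sin(x)^3 - 5.03*sin(x)^2 + 3.42*sin(x) + 6.59)^2 - 0.87*cos(x)/(1.0*sin(x)^3 - 5.03*sin(x)^2 + 3.42*sin(x) + 6.59) = (1.74*sin(x)^3 + 7.7139*sin(x)^2 - 40.5418*sin(x) + 8.0493)*cos(x)/(1.0*sin(x)^6 - 10.06*sin(x)^5 + 32.1409*sin(x)^4 - 21.2252*sin(x)^3 - 54.599*sin(x)^2 + 45.0756*sin(x) + 43.4281)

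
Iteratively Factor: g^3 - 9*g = (g - 3)*(g^2 + 3*g) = g*(g - 3)*(g + 3)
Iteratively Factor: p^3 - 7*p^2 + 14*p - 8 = (p - 4)*(p^2 - 3*p + 2) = (p - 4)*(p - 2)*(p - 1)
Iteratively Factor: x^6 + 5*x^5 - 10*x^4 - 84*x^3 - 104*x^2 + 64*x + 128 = (x + 2)*(x^5 + 3*x^4 - 16*x^3 - 52*x^2 + 64) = (x + 2)*(x + 4)*(x^4 - x^3 - 12*x^2 - 4*x + 16) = (x + 2)^2*(x + 4)*(x^3 - 3*x^2 - 6*x + 8) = (x - 4)*(x + 2)^2*(x + 4)*(x^2 + x - 2) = (x - 4)*(x - 1)*(x + 2)^2*(x + 4)*(x + 2)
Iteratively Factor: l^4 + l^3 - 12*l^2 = (l)*(l^3 + l^2 - 12*l) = l*(l - 3)*(l^2 + 4*l) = l*(l - 3)*(l + 4)*(l)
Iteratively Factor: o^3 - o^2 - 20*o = (o + 4)*(o^2 - 5*o) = o*(o + 4)*(o - 5)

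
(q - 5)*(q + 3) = q^2 - 2*q - 15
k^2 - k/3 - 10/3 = (k - 2)*(k + 5/3)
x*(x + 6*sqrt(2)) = x^2 + 6*sqrt(2)*x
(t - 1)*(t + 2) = t^2 + t - 2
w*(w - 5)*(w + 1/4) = w^3 - 19*w^2/4 - 5*w/4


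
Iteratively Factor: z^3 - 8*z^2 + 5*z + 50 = (z + 2)*(z^2 - 10*z + 25) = (z - 5)*(z + 2)*(z - 5)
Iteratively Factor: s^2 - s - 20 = (s - 5)*(s + 4)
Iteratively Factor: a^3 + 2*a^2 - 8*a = (a - 2)*(a^2 + 4*a) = (a - 2)*(a + 4)*(a)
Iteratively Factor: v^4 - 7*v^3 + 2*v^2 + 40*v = (v - 5)*(v^3 - 2*v^2 - 8*v) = (v - 5)*(v + 2)*(v^2 - 4*v) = v*(v - 5)*(v + 2)*(v - 4)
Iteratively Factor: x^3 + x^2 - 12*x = (x + 4)*(x^2 - 3*x) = (x - 3)*(x + 4)*(x)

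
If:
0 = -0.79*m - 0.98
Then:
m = -1.24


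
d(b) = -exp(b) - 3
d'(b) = -exp(b)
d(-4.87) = -3.01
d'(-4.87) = -0.01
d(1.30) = -6.67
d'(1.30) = -3.67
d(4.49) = -92.12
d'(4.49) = -89.12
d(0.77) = -5.16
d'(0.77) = -2.16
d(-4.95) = -3.01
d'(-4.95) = -0.01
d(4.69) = -111.85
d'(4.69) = -108.85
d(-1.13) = -3.32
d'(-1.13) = -0.32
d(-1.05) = -3.35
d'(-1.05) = -0.35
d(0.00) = -4.00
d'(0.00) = -1.00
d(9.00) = -8106.08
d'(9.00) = -8103.08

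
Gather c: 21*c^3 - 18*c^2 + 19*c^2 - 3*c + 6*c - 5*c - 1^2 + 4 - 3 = 21*c^3 + c^2 - 2*c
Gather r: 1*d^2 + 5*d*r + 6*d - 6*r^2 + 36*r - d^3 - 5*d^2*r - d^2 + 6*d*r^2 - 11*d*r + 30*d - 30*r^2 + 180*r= -d^3 + 36*d + r^2*(6*d - 36) + r*(-5*d^2 - 6*d + 216)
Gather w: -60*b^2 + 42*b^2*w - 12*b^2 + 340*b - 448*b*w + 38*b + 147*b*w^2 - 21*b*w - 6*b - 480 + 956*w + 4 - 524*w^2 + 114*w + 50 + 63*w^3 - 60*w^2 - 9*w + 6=-72*b^2 + 372*b + 63*w^3 + w^2*(147*b - 584) + w*(42*b^2 - 469*b + 1061) - 420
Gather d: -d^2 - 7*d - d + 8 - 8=-d^2 - 8*d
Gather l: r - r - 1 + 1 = 0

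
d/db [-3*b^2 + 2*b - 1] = 2 - 6*b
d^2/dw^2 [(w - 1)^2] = 2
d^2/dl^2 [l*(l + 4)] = 2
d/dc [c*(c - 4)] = 2*c - 4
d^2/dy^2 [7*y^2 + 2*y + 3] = 14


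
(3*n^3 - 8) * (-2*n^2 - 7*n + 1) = -6*n^5 - 21*n^4 + 3*n^3 + 16*n^2 + 56*n - 8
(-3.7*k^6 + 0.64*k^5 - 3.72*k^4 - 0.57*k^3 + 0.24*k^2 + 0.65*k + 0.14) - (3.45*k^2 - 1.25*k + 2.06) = -3.7*k^6 + 0.64*k^5 - 3.72*k^4 - 0.57*k^3 - 3.21*k^2 + 1.9*k - 1.92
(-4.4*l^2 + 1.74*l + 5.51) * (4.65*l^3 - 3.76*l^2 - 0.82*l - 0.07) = -20.46*l^5 + 24.635*l^4 + 22.6871*l^3 - 21.8364*l^2 - 4.64*l - 0.3857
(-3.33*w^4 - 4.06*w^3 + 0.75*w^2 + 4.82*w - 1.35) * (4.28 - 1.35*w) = 4.4955*w^5 - 8.7714*w^4 - 18.3893*w^3 - 3.297*w^2 + 22.4521*w - 5.778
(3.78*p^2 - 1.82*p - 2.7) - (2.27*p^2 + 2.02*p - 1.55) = 1.51*p^2 - 3.84*p - 1.15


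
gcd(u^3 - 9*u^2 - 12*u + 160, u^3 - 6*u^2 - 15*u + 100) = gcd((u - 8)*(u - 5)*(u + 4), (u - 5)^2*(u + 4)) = u^2 - u - 20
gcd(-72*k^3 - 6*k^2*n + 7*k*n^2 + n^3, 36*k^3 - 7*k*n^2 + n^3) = 3*k - n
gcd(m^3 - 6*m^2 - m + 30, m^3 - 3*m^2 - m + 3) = m - 3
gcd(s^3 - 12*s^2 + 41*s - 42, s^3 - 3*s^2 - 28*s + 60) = s - 2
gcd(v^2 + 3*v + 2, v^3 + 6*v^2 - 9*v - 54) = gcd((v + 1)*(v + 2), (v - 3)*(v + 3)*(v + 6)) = 1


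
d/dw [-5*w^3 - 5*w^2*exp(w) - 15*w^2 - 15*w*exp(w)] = -5*w^2*exp(w) - 15*w^2 - 25*w*exp(w) - 30*w - 15*exp(w)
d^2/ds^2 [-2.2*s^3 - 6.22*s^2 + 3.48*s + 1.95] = -13.2*s - 12.44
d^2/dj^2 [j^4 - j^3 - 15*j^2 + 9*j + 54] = 12*j^2 - 6*j - 30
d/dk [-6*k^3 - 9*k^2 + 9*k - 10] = -18*k^2 - 18*k + 9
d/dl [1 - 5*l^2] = -10*l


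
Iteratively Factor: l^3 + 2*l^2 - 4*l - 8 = (l + 2)*(l^2 - 4) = (l + 2)^2*(l - 2)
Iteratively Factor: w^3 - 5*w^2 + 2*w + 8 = (w + 1)*(w^2 - 6*w + 8) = (w - 4)*(w + 1)*(w - 2)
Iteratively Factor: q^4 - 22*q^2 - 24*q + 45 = (q - 1)*(q^3 + q^2 - 21*q - 45) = (q - 1)*(q + 3)*(q^2 - 2*q - 15) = (q - 5)*(q - 1)*(q + 3)*(q + 3)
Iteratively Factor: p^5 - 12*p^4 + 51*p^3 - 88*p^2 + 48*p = (p - 3)*(p^4 - 9*p^3 + 24*p^2 - 16*p) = (p - 4)*(p - 3)*(p^3 - 5*p^2 + 4*p) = (p - 4)*(p - 3)*(p - 1)*(p^2 - 4*p) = (p - 4)^2*(p - 3)*(p - 1)*(p)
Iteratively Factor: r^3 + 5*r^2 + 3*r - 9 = (r - 1)*(r^2 + 6*r + 9) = (r - 1)*(r + 3)*(r + 3)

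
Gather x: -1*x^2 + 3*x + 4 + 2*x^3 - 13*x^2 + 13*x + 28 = 2*x^3 - 14*x^2 + 16*x + 32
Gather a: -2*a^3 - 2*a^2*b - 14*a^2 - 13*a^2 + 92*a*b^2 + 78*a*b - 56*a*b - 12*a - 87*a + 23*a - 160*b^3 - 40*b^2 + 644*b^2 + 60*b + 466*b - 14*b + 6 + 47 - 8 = -2*a^3 + a^2*(-2*b - 27) + a*(92*b^2 + 22*b - 76) - 160*b^3 + 604*b^2 + 512*b + 45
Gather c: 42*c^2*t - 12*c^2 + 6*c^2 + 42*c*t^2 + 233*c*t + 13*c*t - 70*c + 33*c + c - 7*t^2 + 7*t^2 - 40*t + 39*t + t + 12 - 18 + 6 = c^2*(42*t - 6) + c*(42*t^2 + 246*t - 36)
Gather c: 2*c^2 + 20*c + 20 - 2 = 2*c^2 + 20*c + 18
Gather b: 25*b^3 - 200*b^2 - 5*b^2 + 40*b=25*b^3 - 205*b^2 + 40*b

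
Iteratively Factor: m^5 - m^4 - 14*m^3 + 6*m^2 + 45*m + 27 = (m - 3)*(m^4 + 2*m^3 - 8*m^2 - 18*m - 9) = (m - 3)^2*(m^3 + 5*m^2 + 7*m + 3) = (m - 3)^2*(m + 1)*(m^2 + 4*m + 3) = (m - 3)^2*(m + 1)*(m + 3)*(m + 1)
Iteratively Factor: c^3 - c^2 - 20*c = (c - 5)*(c^2 + 4*c) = (c - 5)*(c + 4)*(c)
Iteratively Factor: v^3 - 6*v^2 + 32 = (v - 4)*(v^2 - 2*v - 8) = (v - 4)^2*(v + 2)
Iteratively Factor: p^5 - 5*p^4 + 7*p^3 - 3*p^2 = (p)*(p^4 - 5*p^3 + 7*p^2 - 3*p) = p^2*(p^3 - 5*p^2 + 7*p - 3) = p^2*(p - 1)*(p^2 - 4*p + 3) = p^2*(p - 3)*(p - 1)*(p - 1)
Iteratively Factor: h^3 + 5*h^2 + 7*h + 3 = (h + 1)*(h^2 + 4*h + 3) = (h + 1)^2*(h + 3)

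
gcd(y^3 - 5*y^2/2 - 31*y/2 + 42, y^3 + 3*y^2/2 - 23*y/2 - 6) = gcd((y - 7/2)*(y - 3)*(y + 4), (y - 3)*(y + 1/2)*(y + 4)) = y^2 + y - 12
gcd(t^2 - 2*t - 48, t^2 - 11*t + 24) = t - 8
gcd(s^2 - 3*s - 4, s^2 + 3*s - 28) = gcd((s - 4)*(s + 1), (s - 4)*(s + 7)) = s - 4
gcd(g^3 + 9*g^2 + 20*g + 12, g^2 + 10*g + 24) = g + 6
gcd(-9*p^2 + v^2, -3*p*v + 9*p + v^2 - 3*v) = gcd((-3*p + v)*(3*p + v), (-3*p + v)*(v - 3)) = 3*p - v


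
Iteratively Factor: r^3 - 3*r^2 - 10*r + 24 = (r + 3)*(r^2 - 6*r + 8) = (r - 4)*(r + 3)*(r - 2)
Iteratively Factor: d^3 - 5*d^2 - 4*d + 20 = (d + 2)*(d^2 - 7*d + 10) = (d - 2)*(d + 2)*(d - 5)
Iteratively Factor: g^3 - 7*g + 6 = (g - 2)*(g^2 + 2*g - 3) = (g - 2)*(g - 1)*(g + 3)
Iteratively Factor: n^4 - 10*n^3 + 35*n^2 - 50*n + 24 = (n - 4)*(n^3 - 6*n^2 + 11*n - 6) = (n - 4)*(n - 3)*(n^2 - 3*n + 2) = (n - 4)*(n - 3)*(n - 1)*(n - 2)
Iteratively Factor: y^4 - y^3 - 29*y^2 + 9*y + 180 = (y - 5)*(y^3 + 4*y^2 - 9*y - 36) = (y - 5)*(y + 4)*(y^2 - 9) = (y - 5)*(y - 3)*(y + 4)*(y + 3)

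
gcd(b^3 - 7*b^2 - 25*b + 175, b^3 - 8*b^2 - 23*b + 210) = b^2 - 2*b - 35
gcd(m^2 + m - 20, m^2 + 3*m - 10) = m + 5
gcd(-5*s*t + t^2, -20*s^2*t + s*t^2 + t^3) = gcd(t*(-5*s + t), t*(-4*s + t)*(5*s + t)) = t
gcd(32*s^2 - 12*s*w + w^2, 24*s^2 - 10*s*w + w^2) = 4*s - w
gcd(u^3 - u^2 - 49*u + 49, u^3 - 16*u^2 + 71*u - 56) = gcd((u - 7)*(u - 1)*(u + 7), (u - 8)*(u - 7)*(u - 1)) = u^2 - 8*u + 7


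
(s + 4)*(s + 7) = s^2 + 11*s + 28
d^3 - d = d*(d - 1)*(d + 1)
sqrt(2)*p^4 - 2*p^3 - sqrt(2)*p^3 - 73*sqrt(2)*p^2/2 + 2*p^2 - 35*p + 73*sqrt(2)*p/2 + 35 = (p - 1)*(p - 5*sqrt(2))*(p + 7*sqrt(2)/2)*(sqrt(2)*p + 1)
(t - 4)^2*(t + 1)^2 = t^4 - 6*t^3 + t^2 + 24*t + 16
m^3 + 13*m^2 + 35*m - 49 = (m - 1)*(m + 7)^2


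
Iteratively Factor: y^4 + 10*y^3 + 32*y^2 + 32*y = (y + 4)*(y^3 + 6*y^2 + 8*y) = y*(y + 4)*(y^2 + 6*y + 8) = y*(y + 4)^2*(y + 2)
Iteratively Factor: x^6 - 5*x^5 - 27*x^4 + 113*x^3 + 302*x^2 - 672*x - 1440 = (x + 3)*(x^5 - 8*x^4 - 3*x^3 + 122*x^2 - 64*x - 480) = (x - 4)*(x + 3)*(x^4 - 4*x^3 - 19*x^2 + 46*x + 120) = (x - 4)*(x + 2)*(x + 3)*(x^3 - 6*x^2 - 7*x + 60) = (x - 4)*(x + 2)*(x + 3)^2*(x^2 - 9*x + 20) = (x - 5)*(x - 4)*(x + 2)*(x + 3)^2*(x - 4)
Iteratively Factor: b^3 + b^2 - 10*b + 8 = (b + 4)*(b^2 - 3*b + 2) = (b - 1)*(b + 4)*(b - 2)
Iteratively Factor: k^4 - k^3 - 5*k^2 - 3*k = (k + 1)*(k^3 - 2*k^2 - 3*k) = (k + 1)^2*(k^2 - 3*k) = k*(k + 1)^2*(k - 3)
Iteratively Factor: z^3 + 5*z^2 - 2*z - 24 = (z + 3)*(z^2 + 2*z - 8) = (z + 3)*(z + 4)*(z - 2)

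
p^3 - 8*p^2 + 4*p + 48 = (p - 6)*(p - 4)*(p + 2)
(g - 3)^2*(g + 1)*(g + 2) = g^4 - 3*g^3 - 7*g^2 + 15*g + 18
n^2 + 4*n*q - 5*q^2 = (n - q)*(n + 5*q)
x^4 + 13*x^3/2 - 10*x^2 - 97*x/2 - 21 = (x - 3)*(x + 1/2)*(x + 2)*(x + 7)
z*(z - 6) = z^2 - 6*z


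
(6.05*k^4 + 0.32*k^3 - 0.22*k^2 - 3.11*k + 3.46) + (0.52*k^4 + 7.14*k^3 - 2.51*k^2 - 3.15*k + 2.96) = 6.57*k^4 + 7.46*k^3 - 2.73*k^2 - 6.26*k + 6.42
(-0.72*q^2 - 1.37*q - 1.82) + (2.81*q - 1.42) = -0.72*q^2 + 1.44*q - 3.24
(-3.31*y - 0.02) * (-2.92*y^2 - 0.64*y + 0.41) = 9.6652*y^3 + 2.1768*y^2 - 1.3443*y - 0.0082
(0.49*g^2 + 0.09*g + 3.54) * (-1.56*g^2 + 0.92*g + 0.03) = -0.7644*g^4 + 0.3104*g^3 - 5.4249*g^2 + 3.2595*g + 0.1062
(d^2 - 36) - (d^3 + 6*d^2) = -d^3 - 5*d^2 - 36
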